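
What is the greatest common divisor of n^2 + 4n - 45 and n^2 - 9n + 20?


Factor each:
  n^2 + 4n - 45 = (n - 5)(n + 9)
  n^2 - 9n + 20 = (n - 5)(n - 4)
Common monic factor: n - 5


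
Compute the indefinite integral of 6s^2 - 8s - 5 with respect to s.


Reverse power rule on each term:
  ∫ 6s^2 ds = 2s^3
  ∫ -8s ds = -4s^2
  ∫ -5 ds = -5s
F(s) = 2s^3 - 4s^2 - 5s + C


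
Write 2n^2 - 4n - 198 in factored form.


Roots satisfy r1 + r2 = -b/a = 2 and r1*r2 = c/a = -99.
So r1 = -9, r2 = 11.
2n^2 - 4n - 198 = 2(n - r1)(n - r2) = 2(n + 9)(n - 11)


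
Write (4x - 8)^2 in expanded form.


Expand (4x - 8)^2 by repeated multiplication:
= 16x^2 - 64x + 64


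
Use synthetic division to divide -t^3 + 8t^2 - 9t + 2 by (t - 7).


Synthetic division with c = 7. Coefficients: -1, 8, -9, 2
Bring down -1.
  -1 * 7 = -7; -7 + 8 = 1
  1 * 7 = 7; 7 - 9 = -2
  -2 * 7 = -14; -14 + 2 = -12
Quotient: -t^2 + t - 2, Remainder: -12


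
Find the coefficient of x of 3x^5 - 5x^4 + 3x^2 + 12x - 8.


Read off the coefficient of x: 12


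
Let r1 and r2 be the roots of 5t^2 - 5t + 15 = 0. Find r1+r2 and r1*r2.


For at^2+bt+c=0: sum = -b/a, product = c/a.
a=5, b=-5, c=15
Sum = -(-5)/5 = 1
Product = (15)/5 = 3


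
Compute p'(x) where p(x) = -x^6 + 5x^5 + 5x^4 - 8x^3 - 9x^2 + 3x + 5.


Apply the power rule term by term:
  d/dx(-x^6) = -6x^5
  d/dx(5x^5) = 25x^4
  d/dx(5x^4) = 20x^3
  d/dx(-8x^3) = -24x^2
  d/dx(-9x^2) = -18x
  d/dx(3x) = 3
  d/dx(5) = 0
p'(x) = -6x^5 + 25x^4 + 20x^3 - 24x^2 - 18x + 3


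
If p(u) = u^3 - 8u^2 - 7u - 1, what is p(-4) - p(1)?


p(-4) = -165
p(1) = -15
p(-4) - p(1) = -165 + 15 = -150


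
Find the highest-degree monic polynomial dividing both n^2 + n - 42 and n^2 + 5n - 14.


Factor each:
  n^2 + n - 42 = (n + 7)(n - 6)
  n^2 + 5n - 14 = (n + 7)(n - 2)
Common monic factor: n + 7


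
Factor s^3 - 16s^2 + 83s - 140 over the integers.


Try integer roots (divisors of -140). s=5: p(5)=0.
Divide out (s - 5): quotient is s^2 - 11s + 28.
Factor the quadratic: (s - 4)(s - 7)
Result: (s - 5)(s - 4)(s - 7)


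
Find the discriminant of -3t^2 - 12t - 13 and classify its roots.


D = b^2 - 4ac = (-12)^2 - 4(-3)(-13) = 144 - 156 = -12
Since D < 0: two complex conjugate roots (no real roots)


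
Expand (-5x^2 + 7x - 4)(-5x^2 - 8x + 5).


Distribute each term of the first polynomial:
  (-5x^2)(-5x^2 - 8x + 5) = 25x^4 + 40x^3 - 25x^2
  (7x)(-5x^2 - 8x + 5) = -35x^3 - 56x^2 + 35x
  (-4)(-5x^2 - 8x + 5) = 20x^2 + 32x - 20
Sum: 25x^4 + 5x^3 - 61x^2 + 67x - 20


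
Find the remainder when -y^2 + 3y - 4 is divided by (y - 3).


By the Remainder Theorem, the remainder equals p(3):
  -1*(3)^2 = -9
  3*(3)^1 = 9
  constant: -4
Sum: -9 + 9 - 4 = -4


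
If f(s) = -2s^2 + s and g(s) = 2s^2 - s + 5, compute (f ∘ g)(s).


Substitute g(s) into f:
f(g(s)) = -2*(2s^2 - s + 5)^2 + 1*(2s^2 - s + 5)
(2s^2 - s + 5)^2 = 4s^4 - 4s^3 + 21s^2 - 10s + 25
Expand and combine: -8s^4 + 8s^3 - 40s^2 + 19s - 45


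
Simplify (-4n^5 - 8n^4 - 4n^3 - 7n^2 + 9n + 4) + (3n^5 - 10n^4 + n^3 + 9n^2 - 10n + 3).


Align terms by degree and add:
  -4n^5 - 8n^4 - 4n^3 - 7n^2 + 9n + 4
+ 3n^5 - 10n^4 + n^3 + 9n^2 - 10n + 3
= -n^5 - 18n^4 - 3n^3 + 2n^2 - n + 7


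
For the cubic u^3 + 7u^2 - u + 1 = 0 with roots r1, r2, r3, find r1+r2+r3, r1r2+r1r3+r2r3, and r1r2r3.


Monic cubic u^3+bu^2+cu+d=0: sum=-b, pairwise sum=c, product=-d.
b=7, c=-1, d=1
r1+r2+r3 = -7
r1r2+r1r3+r2r3 = -1
r1r2r3 = -1


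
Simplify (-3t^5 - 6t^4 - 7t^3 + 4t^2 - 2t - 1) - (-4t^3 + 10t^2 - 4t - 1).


Distribute the minus sign:
  (-3t^5 - 6t^4 - 7t^3 + 4t^2 - 2t - 1)
- (-4t^3 + 10t^2 - 4t - 1)
Negate second polynomial: 4t^3 - 10t^2 + 4t + 1
Add: -3t^5 - 6t^4 - 3t^3 - 6t^2 + 2t


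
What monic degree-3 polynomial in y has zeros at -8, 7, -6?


p(y) = (y + 8)(y - 7)(y + 6)
Expand: y^3 + 7y^2 - 50y - 336


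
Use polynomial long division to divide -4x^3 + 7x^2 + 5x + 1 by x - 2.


(-4x^3 + 7x^2 + 5x + 1) / (x - 2)
Step 1: -4x^2 * (x - 2) = -4x^3 + 8x^2; subtract.
Step 2: -x * (x - 2) = -x^2 + 2x; subtract.
Step 3: 3 * (x - 2) = 3x - 6; subtract.
Quotient: -4x^2 - x + 3, Remainder: 7


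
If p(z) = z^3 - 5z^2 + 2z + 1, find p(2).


Using direct substitution:
  1 * (2)^3 = 8
  -5 * (2)^2 = -20
  2 * (2)^1 = 4
  constant: 1
Sum = 8 - 20 + 4 + 1 = -7


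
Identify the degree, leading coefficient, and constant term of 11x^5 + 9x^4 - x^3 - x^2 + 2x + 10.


Highest power of x is 5, with coefficient 11. Constant term is 10.
Degree = 5, leading coefficient = 11, constant term = 10


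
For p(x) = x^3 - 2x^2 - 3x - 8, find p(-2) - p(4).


p(-2) = -18
p(4) = 12
p(-2) - p(4) = -18 - 12 = -30


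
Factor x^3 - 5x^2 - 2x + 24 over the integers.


Try integer roots (divisors of 24). x=-2: p(-2)=0.
Divide out (x + 2): quotient is x^2 - 7x + 12.
Factor the quadratic: (x - 3)(x - 4)
Result: (x + 2)(x - 3)(x - 4)


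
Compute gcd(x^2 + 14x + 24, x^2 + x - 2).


Factor each:
  x^2 + 14x + 24 = (x + 2)(x + 12)
  x^2 + x - 2 = (x + 2)(x - 1)
Common monic factor: x + 2


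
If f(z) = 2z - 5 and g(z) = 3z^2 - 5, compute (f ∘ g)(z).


Substitute g(z) into f:
f(g(z)) = 2*(3z^2 - 5) + (-5)
Expand and combine: 6z^2 - 15


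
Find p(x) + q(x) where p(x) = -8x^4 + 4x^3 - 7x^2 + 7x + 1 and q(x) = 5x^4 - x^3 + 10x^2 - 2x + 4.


Align terms by degree and add:
  -8x^4 + 4x^3 - 7x^2 + 7x + 1
+ 5x^4 - x^3 + 10x^2 - 2x + 4
= -3x^4 + 3x^3 + 3x^2 + 5x + 5


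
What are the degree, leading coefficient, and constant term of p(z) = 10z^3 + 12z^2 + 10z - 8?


Highest power of z is 3, with coefficient 10. Constant term is -8.
Degree = 3, leading coefficient = 10, constant term = -8


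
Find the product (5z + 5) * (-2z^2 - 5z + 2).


Distribute each term of the first polynomial:
  (5z)(-2z^2 - 5z + 2) = -10z^3 - 25z^2 + 10z
  (5)(-2z^2 - 5z + 2) = -10z^2 - 25z + 10
Sum: -10z^3 - 35z^2 - 15z + 10


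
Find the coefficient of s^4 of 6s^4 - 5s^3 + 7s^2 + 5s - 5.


Read off the coefficient of s^4: 6


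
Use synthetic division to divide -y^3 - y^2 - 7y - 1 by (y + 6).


Synthetic division with c = -6. Coefficients: -1, -1, -7, -1
Bring down -1.
  -1 * -6 = 6; 6 - 1 = 5
  5 * -6 = -30; -30 - 7 = -37
  -37 * -6 = 222; 222 - 1 = 221
Quotient: -y^2 + 5y - 37, Remainder: 221


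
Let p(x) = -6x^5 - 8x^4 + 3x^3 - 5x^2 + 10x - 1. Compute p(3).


Using direct substitution:
  -6 * (3)^5 = -1458
  -8 * (3)^4 = -648
  3 * (3)^3 = 81
  -5 * (3)^2 = -45
  10 * (3)^1 = 30
  constant: -1
Sum = -1458 - 648 + 81 - 45 + 30 - 1 = -2041


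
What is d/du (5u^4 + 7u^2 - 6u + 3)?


Apply the power rule term by term:
  d/du(5u^4) = 20u^3
  d/du(7u^2) = 14u
  d/du(-6u) = -6
  d/du(3) = 0
p'(u) = 20u^3 + 14u - 6


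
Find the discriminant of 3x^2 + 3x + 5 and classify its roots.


D = b^2 - 4ac = (3)^2 - 4(3)(5) = 9 - 60 = -51
Since D < 0: two complex conjugate roots (no real roots)


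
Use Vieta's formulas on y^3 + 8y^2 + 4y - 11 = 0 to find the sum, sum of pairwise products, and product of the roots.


Monic cubic y^3+by^2+cy+d=0: sum=-b, pairwise sum=c, product=-d.
b=8, c=4, d=-11
r1+r2+r3 = -8
r1r2+r1r3+r2r3 = 4
r1r2r3 = 11


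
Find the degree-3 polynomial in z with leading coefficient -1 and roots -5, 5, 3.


p(z) = -(z + 5)(z - 5)(z - 3)
Expand: -z^3 + 3z^2 + 25z - 75


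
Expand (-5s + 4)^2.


Expand (-5s + 4)^2 by repeated multiplication:
= 25s^2 - 40s + 16


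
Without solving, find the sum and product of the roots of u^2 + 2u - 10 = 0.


For au^2+bu+c=0: sum = -b/a, product = c/a.
a=1, b=2, c=-10
Sum = -(2)/1 = -2
Product = (-10)/1 = -10


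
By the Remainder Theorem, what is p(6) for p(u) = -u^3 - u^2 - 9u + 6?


By the Remainder Theorem, the remainder equals p(6):
  -1*(6)^3 = -216
  -1*(6)^2 = -36
  -9*(6)^1 = -54
  constant: 6
Sum: -216 - 36 - 54 + 6 = -300


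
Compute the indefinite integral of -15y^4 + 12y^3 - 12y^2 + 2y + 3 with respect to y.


Reverse power rule on each term:
  ∫ -15y^4 dy = -3y^5
  ∫ 12y^3 dy = 3y^4
  ∫ -12y^2 dy = -4y^3
  ∫ 2y dy = y^2
  ∫ 3 dy = 3y
F(y) = -3y^5 + 3y^4 - 4y^3 + y^2 + 3y + C


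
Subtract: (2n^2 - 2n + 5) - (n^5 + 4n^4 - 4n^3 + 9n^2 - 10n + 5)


Distribute the minus sign:
  (2n^2 - 2n + 5)
- (n^5 + 4n^4 - 4n^3 + 9n^2 - 10n + 5)
Negate second polynomial: -n^5 - 4n^4 + 4n^3 - 9n^2 + 10n - 5
Add: -n^5 - 4n^4 + 4n^3 - 7n^2 + 8n


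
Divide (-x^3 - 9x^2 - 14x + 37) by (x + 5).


(-x^3 - 9x^2 - 14x + 37) / (x + 5)
Step 1: -x^2 * (x + 5) = -x^3 - 5x^2; subtract.
Step 2: -4x * (x + 5) = -4x^2 - 20x; subtract.
Step 3: 6 * (x + 5) = 6x + 30; subtract.
Quotient: -x^2 - 4x + 6, Remainder: 7


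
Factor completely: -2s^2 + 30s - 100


Roots satisfy r1 + r2 = -b/a = 15 and r1*r2 = c/a = 50.
So r1 = 10, r2 = 5.
-2s^2 + 30s - 100 = -2(s - r1)(s - r2) = -2(s - 10)(s - 5)


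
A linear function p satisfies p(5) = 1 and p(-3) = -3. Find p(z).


p(z) = mz + b. Using p(5)=1, p(-3)=-3:
m = (1 + 3)/(5 + 3) = 4/8 = 1/2
b = 1 - m*(5) = 1 - 5/2 = -3/2
p(z) = (1/2)z - (3/2)


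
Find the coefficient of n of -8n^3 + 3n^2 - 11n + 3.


Read off the coefficient of n: -11


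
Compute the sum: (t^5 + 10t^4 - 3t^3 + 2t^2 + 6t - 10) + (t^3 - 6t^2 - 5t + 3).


Align terms by degree and add:
  t^5 + 10t^4 - 3t^3 + 2t^2 + 6t - 10
+ t^3 - 6t^2 - 5t + 3
= t^5 + 10t^4 - 2t^3 - 4t^2 + t - 7


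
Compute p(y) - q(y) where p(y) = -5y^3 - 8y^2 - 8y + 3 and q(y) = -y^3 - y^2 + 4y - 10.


Distribute the minus sign:
  (-5y^3 - 8y^2 - 8y + 3)
- (-y^3 - y^2 + 4y - 10)
Negate second polynomial: y^3 + y^2 - 4y + 10
Add: -4y^3 - 7y^2 - 12y + 13


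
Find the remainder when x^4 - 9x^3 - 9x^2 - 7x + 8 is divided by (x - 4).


By the Remainder Theorem, the remainder equals p(4):
  1*(4)^4 = 256
  -9*(4)^3 = -576
  -9*(4)^2 = -144
  -7*(4)^1 = -28
  constant: 8
Sum: 256 - 576 - 144 - 28 + 8 = -484


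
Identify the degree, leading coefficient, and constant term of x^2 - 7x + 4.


Highest power of x is 2, with coefficient 1. Constant term is 4.
Degree = 2, leading coefficient = 1, constant term = 4


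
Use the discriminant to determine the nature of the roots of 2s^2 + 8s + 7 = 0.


D = b^2 - 4ac = (8)^2 - 4(2)(7) = 64 - 56 = 8
Since D > 0: two distinct irrational roots


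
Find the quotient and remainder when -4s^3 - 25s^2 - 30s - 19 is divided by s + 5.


(-4s^3 - 25s^2 - 30s - 19) / (s + 5)
Step 1: -4s^2 * (s + 5) = -4s^3 - 20s^2; subtract.
Step 2: -5s * (s + 5) = -5s^2 - 25s; subtract.
Step 3: -5 * (s + 5) = -5s - 25; subtract.
Quotient: -4s^2 - 5s - 5, Remainder: 6


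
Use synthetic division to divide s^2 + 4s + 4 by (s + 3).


Synthetic division with c = -3. Coefficients: 1, 4, 4
Bring down 1.
  1 * -3 = -3; -3 + 4 = 1
  1 * -3 = -3; -3 + 4 = 1
Quotient: s + 1, Remainder: 1


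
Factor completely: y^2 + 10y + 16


Roots satisfy r1 + r2 = -b/a = -10 and r1*r2 = c/a = 16.
So r1 = -2, r2 = -8.
y^2 + 10y + 16 = (y - r1)(y - r2) = (y + 2)(y + 8)


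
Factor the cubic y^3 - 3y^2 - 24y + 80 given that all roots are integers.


Try integer roots (divisors of 80). y=-5: p(-5)=0.
Divide out (y + 5): quotient is y^2 - 8y + 16.
Factor the quadratic: (y - 4)(y - 4)
Result: (y + 5)(y - 4)(y - 4)


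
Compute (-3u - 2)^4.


Expand (-3u - 2)^4 by repeated multiplication:
  (-3u - 2)^2 = 9u^2 + 12u + 4
  (-3u - 2)^3 = -27u^3 - 54u^2 - 36u - 8
= 81u^4 + 216u^3 + 216u^2 + 96u + 16


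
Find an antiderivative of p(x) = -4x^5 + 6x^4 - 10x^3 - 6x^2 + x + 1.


Reverse power rule on each term:
  ∫ -4x^5 dx = -(2/3)x^6
  ∫ 6x^4 dx = (6/5)x^5
  ∫ -10x^3 dx = -(5/2)x^4
  ∫ -6x^2 dx = -2x^3
  ∫ x dx = (1/2)x^2
  ∫ 1 dx = x
F(x) = -(2/3)x^6 + (6/5)x^5 - (5/2)x^4 - 2x^3 + (1/2)x^2 + x + C


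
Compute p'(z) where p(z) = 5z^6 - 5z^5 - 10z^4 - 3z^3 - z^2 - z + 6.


Apply the power rule term by term:
  d/dz(5z^6) = 30z^5
  d/dz(-5z^5) = -25z^4
  d/dz(-10z^4) = -40z^3
  d/dz(-3z^3) = -9z^2
  d/dz(-z^2) = -2z
  d/dz(-z) = -1
  d/dz(6) = 0
p'(z) = 30z^5 - 25z^4 - 40z^3 - 9z^2 - 2z - 1


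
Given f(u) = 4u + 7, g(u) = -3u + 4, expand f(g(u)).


Substitute g(u) into f:
f(g(u)) = 4*(-3u + 4) + 7
Expand and combine: -12u + 23


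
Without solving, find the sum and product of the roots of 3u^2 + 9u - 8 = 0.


For au^2+bu+c=0: sum = -b/a, product = c/a.
a=3, b=9, c=-8
Sum = -(9)/3 = -3
Product = (-8)/3 = -8/3


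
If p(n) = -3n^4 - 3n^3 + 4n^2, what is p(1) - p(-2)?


p(1) = -2
p(-2) = -8
p(1) - p(-2) = -2 + 8 = 6


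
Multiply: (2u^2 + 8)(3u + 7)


Distribute each term of the first polynomial:
  (2u^2)(3u + 7) = 6u^3 + 14u^2
  (8)(3u + 7) = 24u + 56
Sum: 6u^3 + 14u^2 + 24u + 56


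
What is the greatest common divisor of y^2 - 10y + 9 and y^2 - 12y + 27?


Factor each:
  y^2 - 10y + 9 = (y - 9)(y - 1)
  y^2 - 12y + 27 = (y - 9)(y - 3)
Common monic factor: y - 9


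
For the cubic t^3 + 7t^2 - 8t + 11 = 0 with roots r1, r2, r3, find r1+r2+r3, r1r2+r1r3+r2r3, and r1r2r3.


Monic cubic t^3+bt^2+ct+d=0: sum=-b, pairwise sum=c, product=-d.
b=7, c=-8, d=11
r1+r2+r3 = -7
r1r2+r1r3+r2r3 = -8
r1r2r3 = -11


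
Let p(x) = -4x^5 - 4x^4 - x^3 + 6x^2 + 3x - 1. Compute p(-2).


Using direct substitution:
  -4 * (-2)^5 = 128
  -4 * (-2)^4 = -64
  -1 * (-2)^3 = 8
  6 * (-2)^2 = 24
  3 * (-2)^1 = -6
  constant: -1
Sum = 128 - 64 + 8 + 24 - 6 - 1 = 89


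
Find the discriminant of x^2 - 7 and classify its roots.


D = b^2 - 4ac = (0)^2 - 4(1)(-7) = 0 + 28 = 28
Since D > 0: two distinct irrational roots


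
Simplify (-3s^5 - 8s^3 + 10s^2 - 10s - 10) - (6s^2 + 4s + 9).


Distribute the minus sign:
  (-3s^5 - 8s^3 + 10s^2 - 10s - 10)
- (6s^2 + 4s + 9)
Negate second polynomial: -6s^2 - 4s - 9
Add: -3s^5 - 8s^3 + 4s^2 - 14s - 19


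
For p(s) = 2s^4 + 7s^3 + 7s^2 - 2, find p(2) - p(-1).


p(2) = 114
p(-1) = 0
p(2) - p(-1) = 114 = 114


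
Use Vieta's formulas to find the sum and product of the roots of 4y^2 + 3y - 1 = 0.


For ay^2+by+c=0: sum = -b/a, product = c/a.
a=4, b=3, c=-1
Sum = -(3)/4 = -3/4
Product = (-1)/4 = -1/4


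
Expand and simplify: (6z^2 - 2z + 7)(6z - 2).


Distribute each term of the first polynomial:
  (6z^2)(6z - 2) = 36z^3 - 12z^2
  (-2z)(6z - 2) = -12z^2 + 4z
  (7)(6z - 2) = 42z - 14
Sum: 36z^3 - 24z^2 + 46z - 14


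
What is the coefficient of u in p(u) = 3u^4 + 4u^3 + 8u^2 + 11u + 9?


Read off the coefficient of u: 11


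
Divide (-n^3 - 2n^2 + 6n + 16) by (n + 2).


(-n^3 - 2n^2 + 6n + 16) / (n + 2)
Step 1: -n^2 * (n + 2) = -n^3 - 2n^2; subtract.
Step 2: 0 * (n + 2) = 0; subtract.
Step 3: 6 * (n + 2) = 6n + 12; subtract.
Quotient: -n^2 + 6, Remainder: 4


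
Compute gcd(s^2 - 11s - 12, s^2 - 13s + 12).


Factor each:
  s^2 - 11s - 12 = (s - 12)(s + 1)
  s^2 - 13s + 12 = (s - 12)(s - 1)
Common monic factor: s - 12


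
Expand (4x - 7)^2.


Expand (4x - 7)^2 by repeated multiplication:
= 16x^2 - 56x + 49


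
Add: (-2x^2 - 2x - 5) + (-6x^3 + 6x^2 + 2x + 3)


Align terms by degree and add:
  -2x^2 - 2x - 5
  -6x^3 + 6x^2 + 2x + 3
= -6x^3 + 4x^2 - 2


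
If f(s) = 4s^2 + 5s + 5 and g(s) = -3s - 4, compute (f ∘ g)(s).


Substitute g(s) into f:
f(g(s)) = 4*(-3s - 4)^2 + 5*(-3s - 4) + 5
(-3s - 4)^2 = 9s^2 + 24s + 16
Expand and combine: 36s^2 + 81s + 49


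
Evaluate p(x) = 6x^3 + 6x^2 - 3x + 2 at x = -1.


Using direct substitution:
  6 * (-1)^3 = -6
  6 * (-1)^2 = 6
  -3 * (-1)^1 = 3
  constant: 2
Sum = -6 + 6 + 3 + 2 = 5


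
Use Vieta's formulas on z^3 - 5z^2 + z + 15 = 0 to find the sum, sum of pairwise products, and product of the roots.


Monic cubic z^3+bz^2+cz+d=0: sum=-b, pairwise sum=c, product=-d.
b=-5, c=1, d=15
r1+r2+r3 = 5
r1r2+r1r3+r2r3 = 1
r1r2r3 = -15


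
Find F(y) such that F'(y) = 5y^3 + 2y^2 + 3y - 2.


Reverse power rule on each term:
  ∫ 5y^3 dy = (5/4)y^4
  ∫ 2y^2 dy = (2/3)y^3
  ∫ 3y dy = (3/2)y^2
  ∫ -2 dy = -2y
F(y) = (5/4)y^4 + (2/3)y^3 + (3/2)y^2 - 2y + C


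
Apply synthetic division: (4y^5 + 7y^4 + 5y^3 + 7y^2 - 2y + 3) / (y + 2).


Synthetic division with c = -2. Coefficients: 4, 7, 5, 7, -2, 3
Bring down 4.
  4 * -2 = -8; -8 + 7 = -1
  -1 * -2 = 2; 2 + 5 = 7
  7 * -2 = -14; -14 + 7 = -7
  -7 * -2 = 14; 14 - 2 = 12
  12 * -2 = -24; -24 + 3 = -21
Quotient: 4y^4 - y^3 + 7y^2 - 7y + 12, Remainder: -21


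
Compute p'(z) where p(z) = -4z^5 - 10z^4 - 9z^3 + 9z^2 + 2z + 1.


Apply the power rule term by term:
  d/dz(-4z^5) = -20z^4
  d/dz(-10z^4) = -40z^3
  d/dz(-9z^3) = -27z^2
  d/dz(9z^2) = 18z
  d/dz(2z) = 2
  d/dz(1) = 0
p'(z) = -20z^4 - 40z^3 - 27z^2 + 18z + 2


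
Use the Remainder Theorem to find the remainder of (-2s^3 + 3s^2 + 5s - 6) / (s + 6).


By the Remainder Theorem, the remainder equals p(-6):
  -2*(-6)^3 = 432
  3*(-6)^2 = 108
  5*(-6)^1 = -30
  constant: -6
Sum: 432 + 108 - 30 - 6 = 504


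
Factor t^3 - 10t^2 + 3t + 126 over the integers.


Try integer roots (divisors of 126). t=-3: p(-3)=0.
Divide out (t + 3): quotient is t^2 - 13t + 42.
Factor the quadratic: (t - 7)(t - 6)
Result: (t + 3)(t - 7)(t - 6)


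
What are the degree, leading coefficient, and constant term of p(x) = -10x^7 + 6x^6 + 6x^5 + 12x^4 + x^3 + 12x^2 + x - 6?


Highest power of x is 7, with coefficient -10. Constant term is -6.
Degree = 7, leading coefficient = -10, constant term = -6


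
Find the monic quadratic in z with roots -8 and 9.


p(z) = (z + 8)(z - 9)
Expand: z^2 - z - 72


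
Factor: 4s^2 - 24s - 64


Roots satisfy r1 + r2 = -b/a = 6 and r1*r2 = c/a = -16.
So r1 = 8, r2 = -2.
4s^2 - 24s - 64 = 4(s - r1)(s - r2) = 4(s - 8)(s + 2)


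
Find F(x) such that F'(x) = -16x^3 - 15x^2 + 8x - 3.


Reverse power rule on each term:
  ∫ -16x^3 dx = -4x^4
  ∫ -15x^2 dx = -5x^3
  ∫ 8x dx = 4x^2
  ∫ -3 dx = -3x
F(x) = -4x^4 - 5x^3 + 4x^2 - 3x + C


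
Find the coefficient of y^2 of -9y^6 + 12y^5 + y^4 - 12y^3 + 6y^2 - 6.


Read off the coefficient of y^2: 6


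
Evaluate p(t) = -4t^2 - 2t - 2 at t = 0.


Using direct substitution:
  -4 * (0)^2 = 0
  -2 * (0)^1 = 0
  constant: -2
Sum = 0 + 0 - 2 = -2


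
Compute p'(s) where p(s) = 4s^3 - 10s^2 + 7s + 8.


Apply the power rule term by term:
  d/ds(4s^3) = 12s^2
  d/ds(-10s^2) = -20s
  d/ds(7s) = 7
  d/ds(8) = 0
p'(s) = 12s^2 - 20s + 7


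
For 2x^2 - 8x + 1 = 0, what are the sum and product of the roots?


For ax^2+bx+c=0: sum = -b/a, product = c/a.
a=2, b=-8, c=1
Sum = -(-8)/2 = 4
Product = (1)/2 = 1/2


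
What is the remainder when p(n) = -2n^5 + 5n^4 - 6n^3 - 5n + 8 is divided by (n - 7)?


By the Remainder Theorem, the remainder equals p(7):
  -2*(7)^5 = -33614
  5*(7)^4 = 12005
  -6*(7)^3 = -2058
  0*(7)^2 = 0
  -5*(7)^1 = -35
  constant: 8
Sum: -33614 + 12005 - 2058 + 0 - 35 + 8 = -23694


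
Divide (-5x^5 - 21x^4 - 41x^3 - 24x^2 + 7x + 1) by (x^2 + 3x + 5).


(-5x^5 - 21x^4 - 41x^3 - 24x^2 + 7x + 1) / (x^2 + 3x + 5)
Step 1: -5x^3 * (x^2 + 3x + 5) = -5x^5 - 15x^4 - 25x^3; subtract.
Step 2: -6x^2 * (x^2 + 3x + 5) = -6x^4 - 18x^3 - 30x^2; subtract.
Step 3: 2x * (x^2 + 3x + 5) = 2x^3 + 6x^2 + 10x; subtract.
Step 4: 0 * (x^2 + 3x + 5) = 0; subtract.
Quotient: -5x^3 - 6x^2 + 2x, Remainder: -3x + 1


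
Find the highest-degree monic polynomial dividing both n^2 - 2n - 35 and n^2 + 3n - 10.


Factor each:
  n^2 - 2n - 35 = (n + 5)(n - 7)
  n^2 + 3n - 10 = (n + 5)(n - 2)
Common monic factor: n + 5


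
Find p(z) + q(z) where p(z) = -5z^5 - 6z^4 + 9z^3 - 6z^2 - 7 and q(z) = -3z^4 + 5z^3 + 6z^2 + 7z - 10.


Align terms by degree and add:
  -5z^5 - 6z^4 + 9z^3 - 6z^2 - 7
  -3z^4 + 5z^3 + 6z^2 + 7z - 10
= -5z^5 - 9z^4 + 14z^3 + 7z - 17


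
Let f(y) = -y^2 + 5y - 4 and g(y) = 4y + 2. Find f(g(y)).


Substitute g(y) into f:
f(g(y)) = -1*(4y + 2)^2 + 5*(4y + 2) + (-4)
(4y + 2)^2 = 16y^2 + 16y + 4
Expand and combine: -16y^2 + 4y + 2


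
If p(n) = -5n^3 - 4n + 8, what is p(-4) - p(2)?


p(-4) = 344
p(2) = -40
p(-4) - p(2) = 344 + 40 = 384


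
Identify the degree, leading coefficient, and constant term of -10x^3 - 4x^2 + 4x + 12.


Highest power of x is 3, with coefficient -10. Constant term is 12.
Degree = 3, leading coefficient = -10, constant term = 12


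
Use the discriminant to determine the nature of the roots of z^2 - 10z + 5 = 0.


D = b^2 - 4ac = (-10)^2 - 4(1)(5) = 100 - 20 = 80
Since D > 0: two distinct irrational roots


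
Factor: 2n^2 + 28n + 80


Roots satisfy r1 + r2 = -b/a = -14 and r1*r2 = c/a = 40.
So r1 = -4, r2 = -10.
2n^2 + 28n + 80 = 2(n - r1)(n - r2) = 2(n + 4)(n + 10)


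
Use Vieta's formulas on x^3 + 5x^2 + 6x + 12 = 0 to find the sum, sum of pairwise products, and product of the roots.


Monic cubic x^3+bx^2+cx+d=0: sum=-b, pairwise sum=c, product=-d.
b=5, c=6, d=12
r1+r2+r3 = -5
r1r2+r1r3+r2r3 = 6
r1r2r3 = -12


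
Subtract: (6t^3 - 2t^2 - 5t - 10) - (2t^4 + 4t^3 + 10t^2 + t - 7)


Distribute the minus sign:
  (6t^3 - 2t^2 - 5t - 10)
- (2t^4 + 4t^3 + 10t^2 + t - 7)
Negate second polynomial: -2t^4 - 4t^3 - 10t^2 - t + 7
Add: -2t^4 + 2t^3 - 12t^2 - 6t - 3


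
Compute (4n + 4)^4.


Expand (4n + 4)^4 by repeated multiplication:
  (4n + 4)^2 = 16n^2 + 32n + 16
  (4n + 4)^3 = 64n^3 + 192n^2 + 192n + 64
= 256n^4 + 1024n^3 + 1536n^2 + 1024n + 256


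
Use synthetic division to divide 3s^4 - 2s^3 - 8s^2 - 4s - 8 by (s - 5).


Synthetic division with c = 5. Coefficients: 3, -2, -8, -4, -8
Bring down 3.
  3 * 5 = 15; 15 - 2 = 13
  13 * 5 = 65; 65 - 8 = 57
  57 * 5 = 285; 285 - 4 = 281
  281 * 5 = 1405; 1405 - 8 = 1397
Quotient: 3s^3 + 13s^2 + 57s + 281, Remainder: 1397


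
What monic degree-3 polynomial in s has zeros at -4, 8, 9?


p(s) = (s + 4)(s - 8)(s - 9)
Expand: s^3 - 13s^2 + 4s + 288


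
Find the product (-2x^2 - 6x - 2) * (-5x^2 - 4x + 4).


Distribute each term of the first polynomial:
  (-2x^2)(-5x^2 - 4x + 4) = 10x^4 + 8x^3 - 8x^2
  (-6x)(-5x^2 - 4x + 4) = 30x^3 + 24x^2 - 24x
  (-2)(-5x^2 - 4x + 4) = 10x^2 + 8x - 8
Sum: 10x^4 + 38x^3 + 26x^2 - 16x - 8


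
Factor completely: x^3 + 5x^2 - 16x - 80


Try integer roots (divisors of -80). x=4: p(4)=0.
Divide out (x - 4): quotient is x^2 + 9x + 20.
Factor the quadratic: (x + 5)(x + 4)
Result: (x - 4)(x + 5)(x + 4)


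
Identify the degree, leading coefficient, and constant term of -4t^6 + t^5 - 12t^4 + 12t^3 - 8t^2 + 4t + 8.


Highest power of t is 6, with coefficient -4. Constant term is 8.
Degree = 6, leading coefficient = -4, constant term = 8


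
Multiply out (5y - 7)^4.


Expand (5y - 7)^4 by repeated multiplication:
  (5y - 7)^2 = 25y^2 - 70y + 49
  (5y - 7)^3 = 125y^3 - 525y^2 + 735y - 343
= 625y^4 - 3500y^3 + 7350y^2 - 6860y + 2401


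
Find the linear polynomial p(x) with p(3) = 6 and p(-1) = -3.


p(x) = mx + b. Using p(3)=6, p(-1)=-3:
m = (6 + 3)/(3 + 1) = 9/4 = 9/4
b = 6 - m*(3) = 6 - 27/4 = -3/4
p(x) = (9/4)x - (3/4)


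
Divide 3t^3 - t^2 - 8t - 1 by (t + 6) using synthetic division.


Synthetic division with c = -6. Coefficients: 3, -1, -8, -1
Bring down 3.
  3 * -6 = -18; -18 - 1 = -19
  -19 * -6 = 114; 114 - 8 = 106
  106 * -6 = -636; -636 - 1 = -637
Quotient: 3t^2 - 19t + 106, Remainder: -637


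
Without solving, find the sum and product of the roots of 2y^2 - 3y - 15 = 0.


For ay^2+by+c=0: sum = -b/a, product = c/a.
a=2, b=-3, c=-15
Sum = -(-3)/2 = 3/2
Product = (-15)/2 = -15/2


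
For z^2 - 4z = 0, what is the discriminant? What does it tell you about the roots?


D = b^2 - 4ac = (-4)^2 - 4(1)(0) = 16 = 16
Since D > 0: two distinct rational roots


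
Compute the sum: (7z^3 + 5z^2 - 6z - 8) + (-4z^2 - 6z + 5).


Align terms by degree and add:
  7z^3 + 5z^2 - 6z - 8
  -4z^2 - 6z + 5
= 7z^3 + z^2 - 12z - 3


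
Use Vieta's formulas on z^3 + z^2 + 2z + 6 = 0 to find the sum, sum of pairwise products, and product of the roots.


Monic cubic z^3+bz^2+cz+d=0: sum=-b, pairwise sum=c, product=-d.
b=1, c=2, d=6
r1+r2+r3 = -1
r1r2+r1r3+r2r3 = 2
r1r2r3 = -6


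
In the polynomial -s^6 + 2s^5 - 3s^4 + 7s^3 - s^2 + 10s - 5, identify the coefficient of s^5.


Read off the coefficient of s^5: 2


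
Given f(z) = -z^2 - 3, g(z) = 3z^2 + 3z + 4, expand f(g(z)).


Substitute g(z) into f:
f(g(z)) = -1*(3z^2 + 3z + 4)^2 + (-3)
(3z^2 + 3z + 4)^2 = 9z^4 + 18z^3 + 33z^2 + 24z + 16
Expand and combine: -9z^4 - 18z^3 - 33z^2 - 24z - 19


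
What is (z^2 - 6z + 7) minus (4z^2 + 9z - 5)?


Distribute the minus sign:
  (z^2 - 6z + 7)
- (4z^2 + 9z - 5)
Negate second polynomial: -4z^2 - 9z + 5
Add: -3z^2 - 15z + 12


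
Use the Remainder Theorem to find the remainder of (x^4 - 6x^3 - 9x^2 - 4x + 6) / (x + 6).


By the Remainder Theorem, the remainder equals p(-6):
  1*(-6)^4 = 1296
  -6*(-6)^3 = 1296
  -9*(-6)^2 = -324
  -4*(-6)^1 = 24
  constant: 6
Sum: 1296 + 1296 - 324 + 24 + 6 = 2298


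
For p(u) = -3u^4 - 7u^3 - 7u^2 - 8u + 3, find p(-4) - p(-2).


p(-4) = -397
p(-2) = -1
p(-4) - p(-2) = -397 + 1 = -396


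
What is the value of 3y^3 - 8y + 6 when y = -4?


Using direct substitution:
  3 * (-4)^3 = -192
  0 * (-4)^2 = 0
  -8 * (-4)^1 = 32
  constant: 6
Sum = -192 + 0 + 32 + 6 = -154


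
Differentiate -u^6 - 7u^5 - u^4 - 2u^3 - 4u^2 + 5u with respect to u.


Apply the power rule term by term:
  d/du(-u^6) = -6u^5
  d/du(-7u^5) = -35u^4
  d/du(-u^4) = -4u^3
  d/du(-2u^3) = -6u^2
  d/du(-4u^2) = -8u
  d/du(5u) = 5
p'(u) = -6u^5 - 35u^4 - 4u^3 - 6u^2 - 8u + 5


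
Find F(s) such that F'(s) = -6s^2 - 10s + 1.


Reverse power rule on each term:
  ∫ -6s^2 ds = -2s^3
  ∫ -10s ds = -5s^2
  ∫ 1 ds = s
F(s) = -2s^3 - 5s^2 + s + C


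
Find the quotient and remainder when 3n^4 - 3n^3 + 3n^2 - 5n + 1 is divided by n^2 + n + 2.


(3n^4 - 3n^3 + 3n^2 - 5n + 1) / (n^2 + n + 2)
Step 1: 3n^2 * (n^2 + n + 2) = 3n^4 + 3n^3 + 6n^2; subtract.
Step 2: -6n * (n^2 + n + 2) = -6n^3 - 6n^2 - 12n; subtract.
Step 3: 3 * (n^2 + n + 2) = 3n^2 + 3n + 6; subtract.
Quotient: 3n^2 - 6n + 3, Remainder: 4n - 5


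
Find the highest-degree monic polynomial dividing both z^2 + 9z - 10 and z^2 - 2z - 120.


Factor each:
  z^2 + 9z - 10 = (z + 10)(z - 1)
  z^2 - 2z - 120 = (z + 10)(z - 12)
Common monic factor: z + 10


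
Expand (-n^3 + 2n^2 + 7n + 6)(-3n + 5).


Distribute each term of the first polynomial:
  (-n^3)(-3n + 5) = 3n^4 - 5n^3
  (2n^2)(-3n + 5) = -6n^3 + 10n^2
  (7n)(-3n + 5) = -21n^2 + 35n
  (6)(-3n + 5) = -18n + 30
Sum: 3n^4 - 11n^3 - 11n^2 + 17n + 30


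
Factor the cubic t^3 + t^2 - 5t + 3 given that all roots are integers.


Try integer roots (divisors of 3). t=-3: p(-3)=0.
Divide out (t + 3): quotient is t^2 - 2t + 1.
Factor the quadratic: (t - 1)(t - 1)
Result: (t + 3)(t - 1)(t - 1)


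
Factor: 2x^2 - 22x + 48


Roots satisfy r1 + r2 = -b/a = 11 and r1*r2 = c/a = 24.
So r1 = 3, r2 = 8.
2x^2 - 22x + 48 = 2(x - r1)(x - r2) = 2(x - 3)(x - 8)


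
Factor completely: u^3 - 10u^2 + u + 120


Try integer roots (divisors of 120). u=-3: p(-3)=0.
Divide out (u + 3): quotient is u^2 - 13u + 40.
Factor the quadratic: (u - 8)(u - 5)
Result: (u + 3)(u - 8)(u - 5)


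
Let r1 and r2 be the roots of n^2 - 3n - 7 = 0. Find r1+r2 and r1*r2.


For an^2+bn+c=0: sum = -b/a, product = c/a.
a=1, b=-3, c=-7
Sum = -(-3)/1 = 3
Product = (-7)/1 = -7


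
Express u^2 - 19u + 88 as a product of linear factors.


Roots satisfy r1 + r2 = -b/a = 19 and r1*r2 = c/a = 88.
So r1 = 11, r2 = 8.
u^2 - 19u + 88 = (u - r1)(u - r2) = (u - 11)(u - 8)


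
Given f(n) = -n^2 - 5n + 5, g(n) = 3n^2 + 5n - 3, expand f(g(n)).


Substitute g(n) into f:
f(g(n)) = -1*(3n^2 + 5n - 3)^2 + (-5)*(3n^2 + 5n - 3) + 5
(3n^2 + 5n - 3)^2 = 9n^4 + 30n^3 + 7n^2 - 30n + 9
Expand and combine: -9n^4 - 30n^3 - 22n^2 + 5n + 11


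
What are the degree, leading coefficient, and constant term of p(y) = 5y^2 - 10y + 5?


Highest power of y is 2, with coefficient 5. Constant term is 5.
Degree = 2, leading coefficient = 5, constant term = 5


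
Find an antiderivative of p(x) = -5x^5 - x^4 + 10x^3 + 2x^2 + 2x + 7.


Reverse power rule on each term:
  ∫ -5x^5 dx = -(5/6)x^6
  ∫ -x^4 dx = -(1/5)x^5
  ∫ 10x^3 dx = (5/2)x^4
  ∫ 2x^2 dx = (2/3)x^3
  ∫ 2x dx = x^2
  ∫ 7 dx = 7x
F(x) = -(5/6)x^6 - (1/5)x^5 + (5/2)x^4 + (2/3)x^3 + x^2 + 7x + C


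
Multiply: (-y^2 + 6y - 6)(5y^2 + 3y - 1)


Distribute each term of the first polynomial:
  (-y^2)(5y^2 + 3y - 1) = -5y^4 - 3y^3 + y^2
  (6y)(5y^2 + 3y - 1) = 30y^3 + 18y^2 - 6y
  (-6)(5y^2 + 3y - 1) = -30y^2 - 18y + 6
Sum: -5y^4 + 27y^3 - 11y^2 - 24y + 6


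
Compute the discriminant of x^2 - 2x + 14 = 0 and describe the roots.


D = b^2 - 4ac = (-2)^2 - 4(1)(14) = 4 - 56 = -52
Since D < 0: two complex conjugate roots (no real roots)


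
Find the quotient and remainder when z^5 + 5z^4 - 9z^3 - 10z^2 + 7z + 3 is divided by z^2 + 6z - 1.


(z^5 + 5z^4 - 9z^3 - 10z^2 + 7z + 3) / (z^2 + 6z - 1)
Step 1: z^3 * (z^2 + 6z - 1) = z^5 + 6z^4 - z^3; subtract.
Step 2: -z^2 * (z^2 + 6z - 1) = -z^4 - 6z^3 + z^2; subtract.
Step 3: -2z * (z^2 + 6z - 1) = -2z^3 - 12z^2 + 2z; subtract.
Step 4: 1 * (z^2 + 6z - 1) = z^2 + 6z - 1; subtract.
Quotient: z^3 - z^2 - 2z + 1, Remainder: -z + 4


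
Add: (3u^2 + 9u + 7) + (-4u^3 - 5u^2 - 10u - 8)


Align terms by degree and add:
  3u^2 + 9u + 7
  -4u^3 - 5u^2 - 10u - 8
= -4u^3 - 2u^2 - u - 1


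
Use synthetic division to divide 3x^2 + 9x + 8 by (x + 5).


Synthetic division with c = -5. Coefficients: 3, 9, 8
Bring down 3.
  3 * -5 = -15; -15 + 9 = -6
  -6 * -5 = 30; 30 + 8 = 38
Quotient: 3x - 6, Remainder: 38


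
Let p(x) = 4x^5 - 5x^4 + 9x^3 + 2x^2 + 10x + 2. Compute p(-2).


Using direct substitution:
  4 * (-2)^5 = -128
  -5 * (-2)^4 = -80
  9 * (-2)^3 = -72
  2 * (-2)^2 = 8
  10 * (-2)^1 = -20
  constant: 2
Sum = -128 - 80 - 72 + 8 - 20 + 2 = -290


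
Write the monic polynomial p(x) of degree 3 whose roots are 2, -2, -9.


p(x) = (x - 2)(x + 2)(x + 9)
Expand: x^3 + 9x^2 - 4x - 36


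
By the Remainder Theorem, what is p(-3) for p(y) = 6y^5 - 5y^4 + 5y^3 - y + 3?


By the Remainder Theorem, the remainder equals p(-3):
  6*(-3)^5 = -1458
  -5*(-3)^4 = -405
  5*(-3)^3 = -135
  0*(-3)^2 = 0
  -1*(-3)^1 = 3
  constant: 3
Sum: -1458 - 405 - 135 + 0 + 3 + 3 = -1992


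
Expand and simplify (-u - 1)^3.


Expand (-u - 1)^3 by repeated multiplication:
  (-u - 1)^2 = u^2 + 2u + 1
= -u^3 - 3u^2 - 3u - 1


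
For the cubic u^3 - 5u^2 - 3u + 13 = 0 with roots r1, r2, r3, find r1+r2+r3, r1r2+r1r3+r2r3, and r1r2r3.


Monic cubic u^3+bu^2+cu+d=0: sum=-b, pairwise sum=c, product=-d.
b=-5, c=-3, d=13
r1+r2+r3 = 5
r1r2+r1r3+r2r3 = -3
r1r2r3 = -13


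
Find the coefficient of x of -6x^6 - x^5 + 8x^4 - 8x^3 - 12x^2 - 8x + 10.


Read off the coefficient of x: -8


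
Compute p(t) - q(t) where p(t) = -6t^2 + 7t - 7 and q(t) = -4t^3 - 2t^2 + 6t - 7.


Distribute the minus sign:
  (-6t^2 + 7t - 7)
- (-4t^3 - 2t^2 + 6t - 7)
Negate second polynomial: 4t^3 + 2t^2 - 6t + 7
Add: 4t^3 - 4t^2 + t


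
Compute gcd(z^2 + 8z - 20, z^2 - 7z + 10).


Factor each:
  z^2 + 8z - 20 = (z - 2)(z + 10)
  z^2 - 7z + 10 = (z - 2)(z - 5)
Common monic factor: z - 2


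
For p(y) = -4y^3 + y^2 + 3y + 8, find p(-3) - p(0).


p(-3) = 116
p(0) = 8
p(-3) - p(0) = 116 - 8 = 108


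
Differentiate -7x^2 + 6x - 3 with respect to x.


Apply the power rule term by term:
  d/dx(-7x^2) = -14x
  d/dx(6x) = 6
  d/dx(-3) = 0
p'(x) = -14x + 6


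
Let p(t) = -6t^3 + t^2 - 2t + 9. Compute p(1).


Using direct substitution:
  -6 * (1)^3 = -6
  1 * (1)^2 = 1
  -2 * (1)^1 = -2
  constant: 9
Sum = -6 + 1 - 2 + 9 = 2


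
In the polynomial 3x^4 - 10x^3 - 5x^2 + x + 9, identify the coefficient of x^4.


Read off the coefficient of x^4: 3


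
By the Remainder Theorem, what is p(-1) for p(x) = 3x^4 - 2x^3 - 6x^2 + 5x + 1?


By the Remainder Theorem, the remainder equals p(-1):
  3*(-1)^4 = 3
  -2*(-1)^3 = 2
  -6*(-1)^2 = -6
  5*(-1)^1 = -5
  constant: 1
Sum: 3 + 2 - 6 - 5 + 1 = -5


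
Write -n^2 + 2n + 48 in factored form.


Roots satisfy r1 + r2 = -b/a = 2 and r1*r2 = c/a = -48.
So r1 = -6, r2 = 8.
-n^2 + 2n + 48 = -(n - r1)(n - r2) = -(n + 6)(n - 8)


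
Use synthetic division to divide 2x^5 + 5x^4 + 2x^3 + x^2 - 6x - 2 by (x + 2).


Synthetic division with c = -2. Coefficients: 2, 5, 2, 1, -6, -2
Bring down 2.
  2 * -2 = -4; -4 + 5 = 1
  1 * -2 = -2; -2 + 2 = 0
  0 * -2 = 0; 0 + 1 = 1
  1 * -2 = -2; -2 - 6 = -8
  -8 * -2 = 16; 16 - 2 = 14
Quotient: 2x^4 + x^3 + x - 8, Remainder: 14


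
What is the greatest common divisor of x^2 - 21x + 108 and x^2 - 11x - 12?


Factor each:
  x^2 - 21x + 108 = (x - 12)(x - 9)
  x^2 - 11x - 12 = (x - 12)(x + 1)
Common monic factor: x - 12


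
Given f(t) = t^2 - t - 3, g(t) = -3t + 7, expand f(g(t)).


Substitute g(t) into f:
f(g(t)) = 1*(-3t + 7)^2 + (-1)*(-3t + 7) + (-3)
(-3t + 7)^2 = 9t^2 - 42t + 49
Expand and combine: 9t^2 - 39t + 39


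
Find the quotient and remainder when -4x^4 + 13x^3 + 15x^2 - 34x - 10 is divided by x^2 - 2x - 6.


(-4x^4 + 13x^3 + 15x^2 - 34x - 10) / (x^2 - 2x - 6)
Step 1: -4x^2 * (x^2 - 2x - 6) = -4x^4 + 8x^3 + 24x^2; subtract.
Step 2: 5x * (x^2 - 2x - 6) = 5x^3 - 10x^2 - 30x; subtract.
Step 3: 1 * (x^2 - 2x - 6) = x^2 - 2x - 6; subtract.
Quotient: -4x^2 + 5x + 1, Remainder: -2x - 4


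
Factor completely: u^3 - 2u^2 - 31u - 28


Try integer roots (divisors of -28). u=7: p(7)=0.
Divide out (u - 7): quotient is u^2 + 5u + 4.
Factor the quadratic: (u + 4)(u + 1)
Result: (u - 7)(u + 4)(u + 1)


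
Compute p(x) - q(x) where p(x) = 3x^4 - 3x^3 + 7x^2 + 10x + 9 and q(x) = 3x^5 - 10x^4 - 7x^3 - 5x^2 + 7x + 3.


Distribute the minus sign:
  (3x^4 - 3x^3 + 7x^2 + 10x + 9)
- (3x^5 - 10x^4 - 7x^3 - 5x^2 + 7x + 3)
Negate second polynomial: -3x^5 + 10x^4 + 7x^3 + 5x^2 - 7x - 3
Add: -3x^5 + 13x^4 + 4x^3 + 12x^2 + 3x + 6


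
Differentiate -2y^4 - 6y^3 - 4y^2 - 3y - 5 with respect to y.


Apply the power rule term by term:
  d/dy(-2y^4) = -8y^3
  d/dy(-6y^3) = -18y^2
  d/dy(-4y^2) = -8y
  d/dy(-3y) = -3
  d/dy(-5) = 0
p'(y) = -8y^3 - 18y^2 - 8y - 3


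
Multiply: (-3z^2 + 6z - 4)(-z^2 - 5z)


Distribute each term of the first polynomial:
  (-3z^2)(-z^2 - 5z) = 3z^4 + 15z^3
  (6z)(-z^2 - 5z) = -6z^3 - 30z^2
  (-4)(-z^2 - 5z) = 4z^2 + 20z
Sum: 3z^4 + 9z^3 - 26z^2 + 20z


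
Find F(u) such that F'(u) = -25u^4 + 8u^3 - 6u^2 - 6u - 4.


Reverse power rule on each term:
  ∫ -25u^4 du = -5u^5
  ∫ 8u^3 du = 2u^4
  ∫ -6u^2 du = -2u^3
  ∫ -6u du = -3u^2
  ∫ -4 du = -4u
F(u) = -5u^5 + 2u^4 - 2u^3 - 3u^2 - 4u + C


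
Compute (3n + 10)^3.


Expand (3n + 10)^3 by repeated multiplication:
  (3n + 10)^2 = 9n^2 + 60n + 100
= 27n^3 + 270n^2 + 900n + 1000


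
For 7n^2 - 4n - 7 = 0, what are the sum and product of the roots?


For an^2+bn+c=0: sum = -b/a, product = c/a.
a=7, b=-4, c=-7
Sum = -(-4)/7 = 4/7
Product = (-7)/7 = -1


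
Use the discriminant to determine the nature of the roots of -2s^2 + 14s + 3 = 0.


D = b^2 - 4ac = (14)^2 - 4(-2)(3) = 196 + 24 = 220
Since D > 0: two distinct irrational roots


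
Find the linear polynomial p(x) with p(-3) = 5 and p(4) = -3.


p(x) = mx + b. Using p(-3)=5, p(4)=-3:
m = (5 + 3)/(-3 - 4) = 8/-7 = -8/7
b = 5 - m*(-3) = 5 - 24/7 = 11/7
p(x) = -(8/7)x + (11/7)


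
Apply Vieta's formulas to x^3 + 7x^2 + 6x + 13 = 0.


Monic cubic x^3+bx^2+cx+d=0: sum=-b, pairwise sum=c, product=-d.
b=7, c=6, d=13
r1+r2+r3 = -7
r1r2+r1r3+r2r3 = 6
r1r2r3 = -13


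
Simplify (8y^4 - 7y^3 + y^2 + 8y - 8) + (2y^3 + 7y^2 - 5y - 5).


Align terms by degree and add:
  8y^4 - 7y^3 + y^2 + 8y - 8
+ 2y^3 + 7y^2 - 5y - 5
= 8y^4 - 5y^3 + 8y^2 + 3y - 13


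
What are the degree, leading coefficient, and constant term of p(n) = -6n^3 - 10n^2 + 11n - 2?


Highest power of n is 3, with coefficient -6. Constant term is -2.
Degree = 3, leading coefficient = -6, constant term = -2


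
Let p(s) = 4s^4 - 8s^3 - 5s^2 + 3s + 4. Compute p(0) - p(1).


p(0) = 4
p(1) = -2
p(0) - p(1) = 4 + 2 = 6


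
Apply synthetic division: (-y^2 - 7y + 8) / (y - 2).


Synthetic division with c = 2. Coefficients: -1, -7, 8
Bring down -1.
  -1 * 2 = -2; -2 - 7 = -9
  -9 * 2 = -18; -18 + 8 = -10
Quotient: -y - 9, Remainder: -10


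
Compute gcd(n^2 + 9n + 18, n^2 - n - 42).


Factor each:
  n^2 + 9n + 18 = (n + 6)(n + 3)
  n^2 - n - 42 = (n + 6)(n - 7)
Common monic factor: n + 6


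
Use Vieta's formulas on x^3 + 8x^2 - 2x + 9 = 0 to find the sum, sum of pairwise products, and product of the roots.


Monic cubic x^3+bx^2+cx+d=0: sum=-b, pairwise sum=c, product=-d.
b=8, c=-2, d=9
r1+r2+r3 = -8
r1r2+r1r3+r2r3 = -2
r1r2r3 = -9


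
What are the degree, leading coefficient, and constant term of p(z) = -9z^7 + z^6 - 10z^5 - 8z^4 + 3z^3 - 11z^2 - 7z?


Highest power of z is 7, with coefficient -9. Constant term is 0.
Degree = 7, leading coefficient = -9, constant term = 0


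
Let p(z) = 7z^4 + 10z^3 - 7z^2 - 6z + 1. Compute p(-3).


Using direct substitution:
  7 * (-3)^4 = 567
  10 * (-3)^3 = -270
  -7 * (-3)^2 = -63
  -6 * (-3)^1 = 18
  constant: 1
Sum = 567 - 270 - 63 + 18 + 1 = 253


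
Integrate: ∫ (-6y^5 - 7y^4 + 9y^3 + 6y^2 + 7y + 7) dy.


Reverse power rule on each term:
  ∫ -6y^5 dy = -y^6
  ∫ -7y^4 dy = -(7/5)y^5
  ∫ 9y^3 dy = (9/4)y^4
  ∫ 6y^2 dy = 2y^3
  ∫ 7y dy = (7/2)y^2
  ∫ 7 dy = 7y
F(y) = -y^6 - (7/5)y^5 + (9/4)y^4 + 2y^3 + (7/2)y^2 + 7y + C


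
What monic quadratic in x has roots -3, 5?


p(x) = (x + 3)(x - 5)
Expand: x^2 - 2x - 15


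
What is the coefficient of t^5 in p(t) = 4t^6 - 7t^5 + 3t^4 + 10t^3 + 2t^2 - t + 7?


Read off the coefficient of t^5: -7


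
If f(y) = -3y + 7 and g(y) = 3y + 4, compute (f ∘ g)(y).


Substitute g(y) into f:
f(g(y)) = -3*(3y + 4) + 7
Expand and combine: -9y - 5


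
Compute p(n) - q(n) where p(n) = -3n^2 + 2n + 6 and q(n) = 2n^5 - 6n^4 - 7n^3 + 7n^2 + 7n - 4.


Distribute the minus sign:
  (-3n^2 + 2n + 6)
- (2n^5 - 6n^4 - 7n^3 + 7n^2 + 7n - 4)
Negate second polynomial: -2n^5 + 6n^4 + 7n^3 - 7n^2 - 7n + 4
Add: -2n^5 + 6n^4 + 7n^3 - 10n^2 - 5n + 10


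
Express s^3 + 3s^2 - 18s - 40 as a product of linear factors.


Try integer roots (divisors of -40). s=4: p(4)=0.
Divide out (s - 4): quotient is s^2 + 7s + 10.
Factor the quadratic: (s + 2)(s + 5)
Result: (s - 4)(s + 2)(s + 5)


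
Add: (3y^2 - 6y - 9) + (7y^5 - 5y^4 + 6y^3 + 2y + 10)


Align terms by degree and add:
  3y^2 - 6y - 9
+ 7y^5 - 5y^4 + 6y^3 + 2y + 10
= 7y^5 - 5y^4 + 6y^3 + 3y^2 - 4y + 1


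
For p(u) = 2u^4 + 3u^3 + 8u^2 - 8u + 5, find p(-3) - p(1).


p(-3) = 182
p(1) = 10
p(-3) - p(1) = 182 - 10 = 172


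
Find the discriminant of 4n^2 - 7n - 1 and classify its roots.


D = b^2 - 4ac = (-7)^2 - 4(4)(-1) = 49 + 16 = 65
Since D > 0: two distinct irrational roots


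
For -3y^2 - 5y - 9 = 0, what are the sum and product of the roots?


For ay^2+by+c=0: sum = -b/a, product = c/a.
a=-3, b=-5, c=-9
Sum = -(-5)/-3 = -5/3
Product = (-9)/-3 = 3


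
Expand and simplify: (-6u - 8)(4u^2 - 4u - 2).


Distribute each term of the first polynomial:
  (-6u)(4u^2 - 4u - 2) = -24u^3 + 24u^2 + 12u
  (-8)(4u^2 - 4u - 2) = -32u^2 + 32u + 16
Sum: -24u^3 - 8u^2 + 44u + 16


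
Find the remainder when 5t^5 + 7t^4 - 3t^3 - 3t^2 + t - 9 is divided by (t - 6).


By the Remainder Theorem, the remainder equals p(6):
  5*(6)^5 = 38880
  7*(6)^4 = 9072
  -3*(6)^3 = -648
  -3*(6)^2 = -108
  1*(6)^1 = 6
  constant: -9
Sum: 38880 + 9072 - 648 - 108 + 6 - 9 = 47193


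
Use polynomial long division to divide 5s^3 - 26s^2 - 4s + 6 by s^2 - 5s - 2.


(5s^3 - 26s^2 - 4s + 6) / (s^2 - 5s - 2)
Step 1: 5s * (s^2 - 5s - 2) = 5s^3 - 25s^2 - 10s; subtract.
Step 2: -1 * (s^2 - 5s - 2) = -s^2 + 5s + 2; subtract.
Quotient: 5s - 1, Remainder: s + 4
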